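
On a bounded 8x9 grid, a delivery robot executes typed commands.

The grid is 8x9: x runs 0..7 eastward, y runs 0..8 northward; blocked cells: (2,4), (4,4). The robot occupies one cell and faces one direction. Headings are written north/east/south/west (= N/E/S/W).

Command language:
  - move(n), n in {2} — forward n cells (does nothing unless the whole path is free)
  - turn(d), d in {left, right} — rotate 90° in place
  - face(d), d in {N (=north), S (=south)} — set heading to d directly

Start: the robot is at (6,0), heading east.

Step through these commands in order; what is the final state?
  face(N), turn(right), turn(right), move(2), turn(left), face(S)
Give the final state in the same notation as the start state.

initial: at (6,0), heading east
[1] after face(N): at (6,0), heading north
[2] after turn(right): at (6,0), heading east
[3] after turn(right): at (6,0), heading south
[4] after move(2): at (6,0), heading south
[5] after turn(left): at (6,0), heading east
[6] after face(S): at (6,0), heading south

at (6,0), heading south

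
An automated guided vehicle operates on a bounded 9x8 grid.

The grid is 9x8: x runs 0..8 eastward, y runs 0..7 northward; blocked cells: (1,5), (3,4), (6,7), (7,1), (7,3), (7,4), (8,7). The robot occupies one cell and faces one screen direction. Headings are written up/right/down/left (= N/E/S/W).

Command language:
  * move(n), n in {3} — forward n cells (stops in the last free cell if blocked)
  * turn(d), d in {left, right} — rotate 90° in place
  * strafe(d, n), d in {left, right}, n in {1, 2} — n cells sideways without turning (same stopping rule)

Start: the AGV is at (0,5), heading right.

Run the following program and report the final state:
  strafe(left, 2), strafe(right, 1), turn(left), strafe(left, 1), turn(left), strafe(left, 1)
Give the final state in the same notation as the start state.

t0: at (0,5), heading right
[1] after strafe(left, 2): at (0,7), heading right
[2] after strafe(right, 1): at (0,6), heading right
[3] after turn(left): at (0,6), heading up
[4] after strafe(left, 1): at (0,6), heading up
[5] after turn(left): at (0,6), heading left
[6] after strafe(left, 1): at (0,5), heading left

at (0,5), heading left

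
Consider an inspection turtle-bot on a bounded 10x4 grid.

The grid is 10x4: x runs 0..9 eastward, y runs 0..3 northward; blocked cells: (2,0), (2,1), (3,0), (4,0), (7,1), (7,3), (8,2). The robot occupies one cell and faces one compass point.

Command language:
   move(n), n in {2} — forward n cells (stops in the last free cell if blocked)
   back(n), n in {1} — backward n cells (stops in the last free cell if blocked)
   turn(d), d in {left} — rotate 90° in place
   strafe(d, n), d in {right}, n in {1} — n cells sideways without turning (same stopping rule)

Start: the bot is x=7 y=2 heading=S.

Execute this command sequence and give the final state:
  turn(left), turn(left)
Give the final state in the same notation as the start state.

x=7 y=2 heading=N

begin: x=7 y=2 heading=S
[1] after turn(left): x=7 y=2 heading=E
[2] after turn(left): x=7 y=2 heading=N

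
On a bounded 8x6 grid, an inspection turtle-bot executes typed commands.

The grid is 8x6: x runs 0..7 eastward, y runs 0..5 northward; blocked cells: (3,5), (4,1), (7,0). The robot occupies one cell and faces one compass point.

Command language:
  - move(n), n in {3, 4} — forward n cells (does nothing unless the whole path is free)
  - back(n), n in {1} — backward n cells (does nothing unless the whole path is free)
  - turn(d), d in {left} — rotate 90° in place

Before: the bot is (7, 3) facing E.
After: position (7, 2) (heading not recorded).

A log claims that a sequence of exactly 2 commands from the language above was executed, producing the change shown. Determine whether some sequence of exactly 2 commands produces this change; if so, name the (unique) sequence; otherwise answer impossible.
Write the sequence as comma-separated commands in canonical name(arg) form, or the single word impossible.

key: running back(1) before turn(left) would end elsewhere — order is forced
t0: (7, 3) facing E
step 1 (turn(left)): (7, 3) facing N
step 2 (back(1)): (7, 2) facing N
uniquely the one of 16 2-step routes that fits.

turn(left), back(1)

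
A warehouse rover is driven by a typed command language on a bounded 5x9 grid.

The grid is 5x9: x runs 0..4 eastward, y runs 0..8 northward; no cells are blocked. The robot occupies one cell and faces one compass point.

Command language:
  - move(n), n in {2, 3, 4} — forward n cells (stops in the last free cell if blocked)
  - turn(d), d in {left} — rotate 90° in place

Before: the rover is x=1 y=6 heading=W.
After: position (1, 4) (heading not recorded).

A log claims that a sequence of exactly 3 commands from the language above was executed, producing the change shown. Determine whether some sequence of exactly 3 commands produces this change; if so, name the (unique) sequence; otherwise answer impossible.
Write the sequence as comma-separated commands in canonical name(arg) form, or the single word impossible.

from: x=1 y=6 heading=W
step 1 (turn(left)): x=1 y=6 heading=S
step 2 (move(2)): x=1 y=4 heading=S
step 3 (turn(left)): x=1 y=4 heading=E
all 64 alternatives checked — unique.

turn(left), move(2), turn(left)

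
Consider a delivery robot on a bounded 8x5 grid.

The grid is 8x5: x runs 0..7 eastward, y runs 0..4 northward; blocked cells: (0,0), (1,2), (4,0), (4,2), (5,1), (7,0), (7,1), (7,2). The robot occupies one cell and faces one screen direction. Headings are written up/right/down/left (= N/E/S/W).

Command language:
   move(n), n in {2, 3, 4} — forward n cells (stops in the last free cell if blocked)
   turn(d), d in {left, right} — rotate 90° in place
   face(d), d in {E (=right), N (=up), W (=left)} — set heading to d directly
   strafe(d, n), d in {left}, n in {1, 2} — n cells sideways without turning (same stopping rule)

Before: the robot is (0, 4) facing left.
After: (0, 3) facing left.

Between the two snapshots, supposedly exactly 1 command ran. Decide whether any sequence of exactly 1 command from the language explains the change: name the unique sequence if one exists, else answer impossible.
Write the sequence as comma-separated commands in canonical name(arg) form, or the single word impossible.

key: still facing W — the one step turns nothing
begin: (0, 4) facing left
step 1 (strafe(left, 1)): (0, 3) facing left
uniquely the one of 10 1-step routes that fits.

strafe(left, 1)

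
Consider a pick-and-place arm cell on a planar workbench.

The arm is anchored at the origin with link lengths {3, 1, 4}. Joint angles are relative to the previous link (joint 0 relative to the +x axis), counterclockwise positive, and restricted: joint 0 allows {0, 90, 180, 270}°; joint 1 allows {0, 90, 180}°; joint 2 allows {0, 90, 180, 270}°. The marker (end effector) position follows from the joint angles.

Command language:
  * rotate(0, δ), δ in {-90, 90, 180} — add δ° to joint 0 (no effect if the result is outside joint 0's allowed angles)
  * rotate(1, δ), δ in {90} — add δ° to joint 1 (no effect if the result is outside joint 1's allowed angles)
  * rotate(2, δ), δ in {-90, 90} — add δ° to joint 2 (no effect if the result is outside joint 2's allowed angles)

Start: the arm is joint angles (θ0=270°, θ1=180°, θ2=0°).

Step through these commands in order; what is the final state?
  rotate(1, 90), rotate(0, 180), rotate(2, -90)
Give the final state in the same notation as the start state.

joint angles (θ0=90°, θ1=180°, θ2=270°)

begin: joint angles (θ0=270°, θ1=180°, θ2=0°)
t=1 rotate(1, 90) ⇒ joint angles (θ0=270°, θ1=180°, θ2=0°)
t=2 rotate(0, 180) ⇒ joint angles (θ0=90°, θ1=180°, θ2=0°)
t=3 rotate(2, -90) ⇒ joint angles (θ0=90°, θ1=180°, θ2=270°)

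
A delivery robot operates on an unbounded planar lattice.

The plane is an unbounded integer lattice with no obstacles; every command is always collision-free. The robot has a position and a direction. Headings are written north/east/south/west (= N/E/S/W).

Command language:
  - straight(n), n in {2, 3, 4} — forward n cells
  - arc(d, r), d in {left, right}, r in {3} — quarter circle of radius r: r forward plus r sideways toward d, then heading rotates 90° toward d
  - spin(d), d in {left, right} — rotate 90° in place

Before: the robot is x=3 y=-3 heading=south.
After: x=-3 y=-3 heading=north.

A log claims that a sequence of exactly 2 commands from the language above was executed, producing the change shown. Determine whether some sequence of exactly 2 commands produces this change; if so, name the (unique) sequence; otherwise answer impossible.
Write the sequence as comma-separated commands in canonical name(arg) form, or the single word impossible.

arc(right, 3), arc(right, 3)

key: position moved to (-3,-3) AND the heading swung to N — translation plus rotation needed
start: x=3 y=-3 heading=south
[1] after arc(right, 3): x=0 y=-6 heading=west
[2] after arc(right, 3): x=-3 y=-3 heading=north
all 49 alternatives checked — unique.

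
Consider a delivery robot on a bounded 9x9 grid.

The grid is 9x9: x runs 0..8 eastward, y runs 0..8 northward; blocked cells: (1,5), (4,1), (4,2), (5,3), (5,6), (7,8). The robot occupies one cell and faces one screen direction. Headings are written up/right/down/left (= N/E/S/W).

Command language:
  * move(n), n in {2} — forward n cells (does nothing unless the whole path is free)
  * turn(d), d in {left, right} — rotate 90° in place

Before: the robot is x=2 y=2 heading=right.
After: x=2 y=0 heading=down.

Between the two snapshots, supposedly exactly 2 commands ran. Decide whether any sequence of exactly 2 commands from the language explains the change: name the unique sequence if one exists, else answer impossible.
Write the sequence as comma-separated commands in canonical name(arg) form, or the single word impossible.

turn(right), move(2)

key: cell and facing (now S) both changed — the 2 commands mix motion and turning
start: x=2 y=2 heading=right
[1] after turn(right): x=2 y=2 heading=down
[2] after move(2): x=2 y=0 heading=down
uniquely the one of 9 2-step routes that fits.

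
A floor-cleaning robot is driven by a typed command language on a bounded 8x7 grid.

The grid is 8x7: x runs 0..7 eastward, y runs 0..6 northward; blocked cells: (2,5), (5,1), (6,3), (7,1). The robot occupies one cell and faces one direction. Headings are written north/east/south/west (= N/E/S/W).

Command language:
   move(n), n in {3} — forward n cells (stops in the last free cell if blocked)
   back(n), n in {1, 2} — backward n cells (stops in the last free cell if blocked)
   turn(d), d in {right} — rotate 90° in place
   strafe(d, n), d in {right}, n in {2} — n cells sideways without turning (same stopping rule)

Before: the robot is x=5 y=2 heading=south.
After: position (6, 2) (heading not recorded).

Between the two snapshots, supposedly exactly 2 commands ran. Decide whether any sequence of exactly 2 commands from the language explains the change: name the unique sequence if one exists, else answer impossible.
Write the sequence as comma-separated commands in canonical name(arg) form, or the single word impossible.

key: running back(1) before turn(right) would end elsewhere — order is forced
t0: x=5 y=2 heading=south
step 1 (turn(right)): x=5 y=2 heading=west
step 2 (back(1)): x=6 y=2 heading=west
all 25 alternatives checked — unique.

turn(right), back(1)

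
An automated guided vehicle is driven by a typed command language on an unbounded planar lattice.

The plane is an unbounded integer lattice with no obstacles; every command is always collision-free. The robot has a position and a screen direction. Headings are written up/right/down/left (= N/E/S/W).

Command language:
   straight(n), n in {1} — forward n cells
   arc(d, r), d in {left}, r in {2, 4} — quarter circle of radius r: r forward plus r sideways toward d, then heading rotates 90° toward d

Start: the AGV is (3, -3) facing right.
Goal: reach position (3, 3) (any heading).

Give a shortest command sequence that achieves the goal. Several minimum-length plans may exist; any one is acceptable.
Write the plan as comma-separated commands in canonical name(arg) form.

t0: (3, -3) facing right
[1] after straight(1): (4, -3) facing right
[2] after straight(1): (5, -3) facing right
[3] after arc(left, 2): (7, -1) facing up
[4] after arc(left, 4): (3, 3) facing left
minimal: 4 command(s), checked below 4.

straight(1), straight(1), arc(left, 2), arc(left, 4)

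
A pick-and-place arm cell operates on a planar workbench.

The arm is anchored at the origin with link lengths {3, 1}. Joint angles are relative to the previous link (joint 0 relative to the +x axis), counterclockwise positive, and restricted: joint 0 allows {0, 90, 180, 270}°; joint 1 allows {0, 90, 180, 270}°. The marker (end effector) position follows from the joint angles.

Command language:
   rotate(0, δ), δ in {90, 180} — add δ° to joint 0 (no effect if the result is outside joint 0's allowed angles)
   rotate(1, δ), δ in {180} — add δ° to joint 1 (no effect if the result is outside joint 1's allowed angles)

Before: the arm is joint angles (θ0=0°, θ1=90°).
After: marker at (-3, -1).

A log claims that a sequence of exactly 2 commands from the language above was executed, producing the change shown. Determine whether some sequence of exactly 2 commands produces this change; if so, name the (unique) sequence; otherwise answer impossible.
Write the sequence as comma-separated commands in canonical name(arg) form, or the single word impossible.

rotate(0, 90), rotate(0, 90)

initial: joint angles (θ0=0°, θ1=90°)
step 1 (rotate(0, 90)): joint angles (θ0=90°, θ1=90°)
step 2 (rotate(0, 90)): joint angles (θ0=180°, θ1=90°)
all 9 alternatives checked — unique.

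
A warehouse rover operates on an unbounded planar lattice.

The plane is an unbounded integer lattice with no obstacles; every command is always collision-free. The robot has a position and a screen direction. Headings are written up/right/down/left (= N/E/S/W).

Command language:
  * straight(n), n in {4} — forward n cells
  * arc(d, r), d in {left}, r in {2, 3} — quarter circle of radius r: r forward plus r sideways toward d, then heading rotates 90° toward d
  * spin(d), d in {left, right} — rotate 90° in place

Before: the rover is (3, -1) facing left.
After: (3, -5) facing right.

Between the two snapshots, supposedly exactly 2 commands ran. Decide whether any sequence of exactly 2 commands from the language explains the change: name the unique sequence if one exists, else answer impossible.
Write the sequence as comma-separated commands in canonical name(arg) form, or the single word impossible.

key: cell and facing (now E) both changed — the 2 commands mix motion and turning
from: (3, -1) facing left
t=1 arc(left, 2) ⇒ (1, -3) facing down
t=2 arc(left, 2) ⇒ (3, -5) facing right
uniquely the one of 25 2-step routes that fits.

arc(left, 2), arc(left, 2)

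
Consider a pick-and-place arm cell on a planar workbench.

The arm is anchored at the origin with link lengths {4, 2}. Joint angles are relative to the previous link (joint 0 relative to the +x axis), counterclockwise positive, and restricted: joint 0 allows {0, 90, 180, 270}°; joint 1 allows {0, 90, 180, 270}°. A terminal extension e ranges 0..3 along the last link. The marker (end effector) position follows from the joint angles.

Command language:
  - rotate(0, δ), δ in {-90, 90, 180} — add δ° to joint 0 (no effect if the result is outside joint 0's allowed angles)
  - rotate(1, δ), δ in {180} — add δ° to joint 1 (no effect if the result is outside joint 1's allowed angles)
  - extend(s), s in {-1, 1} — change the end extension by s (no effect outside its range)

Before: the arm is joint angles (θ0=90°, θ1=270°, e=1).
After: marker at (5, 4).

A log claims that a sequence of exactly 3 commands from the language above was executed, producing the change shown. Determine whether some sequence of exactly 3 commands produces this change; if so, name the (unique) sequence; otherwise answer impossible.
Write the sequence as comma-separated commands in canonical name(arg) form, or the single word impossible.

extend(1), extend(1), extend(1)

begin: joint angles (θ0=90°, θ1=270°, e=1)
t=1 extend(1) ⇒ joint angles (θ0=90°, θ1=270°, e=2)
t=2 extend(1) ⇒ joint angles (θ0=90°, θ1=270°, e=3)
t=3 extend(1) ⇒ joint angles (θ0=90°, θ1=270°, e=3)
no rival 3-sequence matches.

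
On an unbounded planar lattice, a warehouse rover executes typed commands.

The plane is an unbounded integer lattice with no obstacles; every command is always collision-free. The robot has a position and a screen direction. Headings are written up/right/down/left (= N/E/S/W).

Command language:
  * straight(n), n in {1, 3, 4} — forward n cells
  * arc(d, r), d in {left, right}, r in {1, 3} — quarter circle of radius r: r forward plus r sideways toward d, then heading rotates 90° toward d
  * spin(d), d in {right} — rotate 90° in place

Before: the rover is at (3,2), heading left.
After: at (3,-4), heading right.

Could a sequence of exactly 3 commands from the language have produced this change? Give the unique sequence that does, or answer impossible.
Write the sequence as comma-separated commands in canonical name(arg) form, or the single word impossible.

arc(left, 1), straight(4), arc(left, 1)

key: position moved to (3,-4) AND the heading swung to E — translation plus rotation needed
t0: at (3,2), heading left
1. arc(left, 1) → at (2,1), heading down
2. straight(4) → at (2,-3), heading down
3. arc(left, 1) → at (3,-4), heading right
uniquely the one of 512 3-step routes that fits.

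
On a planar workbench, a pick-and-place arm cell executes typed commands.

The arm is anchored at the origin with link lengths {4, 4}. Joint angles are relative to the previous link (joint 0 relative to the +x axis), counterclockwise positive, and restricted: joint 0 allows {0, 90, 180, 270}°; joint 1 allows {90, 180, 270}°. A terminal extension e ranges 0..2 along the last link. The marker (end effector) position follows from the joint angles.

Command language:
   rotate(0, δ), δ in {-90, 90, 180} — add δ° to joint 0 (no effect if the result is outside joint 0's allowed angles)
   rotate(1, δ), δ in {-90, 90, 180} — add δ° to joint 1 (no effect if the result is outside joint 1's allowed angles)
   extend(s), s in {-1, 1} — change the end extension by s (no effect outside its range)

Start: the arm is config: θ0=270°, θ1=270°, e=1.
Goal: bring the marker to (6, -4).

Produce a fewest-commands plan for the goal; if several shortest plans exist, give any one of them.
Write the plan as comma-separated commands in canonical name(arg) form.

t0: config: θ0=270°, θ1=270°, e=1
t=1 extend(1) ⇒ config: θ0=270°, θ1=270°, e=2
t=2 rotate(1, 180) ⇒ config: θ0=270°, θ1=90°, e=2
minimal: 2 command(s), checked below 2.

extend(1), rotate(1, 180)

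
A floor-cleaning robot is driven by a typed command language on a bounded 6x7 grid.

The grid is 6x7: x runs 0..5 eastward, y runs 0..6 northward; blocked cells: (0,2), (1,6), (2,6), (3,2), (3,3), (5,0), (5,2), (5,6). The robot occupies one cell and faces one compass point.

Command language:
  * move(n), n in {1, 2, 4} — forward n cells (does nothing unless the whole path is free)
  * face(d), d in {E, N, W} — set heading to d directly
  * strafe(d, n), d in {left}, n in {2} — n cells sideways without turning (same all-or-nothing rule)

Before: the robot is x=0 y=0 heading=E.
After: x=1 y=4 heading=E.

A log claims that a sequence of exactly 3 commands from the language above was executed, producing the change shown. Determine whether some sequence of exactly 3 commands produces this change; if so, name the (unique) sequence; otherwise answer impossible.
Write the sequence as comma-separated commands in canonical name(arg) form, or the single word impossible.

key: order matters: swapping move(1) and strafe(left, 2) lands elsewhere
start: x=0 y=0 heading=E
step 1 (move(1)): x=1 y=0 heading=E
step 2 (strafe(left, 2)): x=1 y=2 heading=E
step 3 (strafe(left, 2)): x=1 y=4 heading=E
no rival 3-sequence matches.

move(1), strafe(left, 2), strafe(left, 2)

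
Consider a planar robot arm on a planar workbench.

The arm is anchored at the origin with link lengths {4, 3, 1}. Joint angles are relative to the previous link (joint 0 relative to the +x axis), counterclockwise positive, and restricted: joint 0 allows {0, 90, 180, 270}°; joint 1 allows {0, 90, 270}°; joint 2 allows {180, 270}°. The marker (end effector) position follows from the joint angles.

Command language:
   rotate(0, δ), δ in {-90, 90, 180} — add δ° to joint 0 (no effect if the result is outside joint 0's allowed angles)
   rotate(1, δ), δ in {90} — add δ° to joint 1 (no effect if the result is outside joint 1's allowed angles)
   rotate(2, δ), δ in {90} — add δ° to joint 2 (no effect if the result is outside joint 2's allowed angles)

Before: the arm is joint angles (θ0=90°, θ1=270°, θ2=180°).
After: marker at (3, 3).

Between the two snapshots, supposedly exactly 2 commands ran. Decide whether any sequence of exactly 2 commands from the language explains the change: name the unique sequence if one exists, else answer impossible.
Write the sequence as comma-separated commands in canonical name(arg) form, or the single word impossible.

t0: joint angles (θ0=90°, θ1=270°, θ2=180°)
step 1 (rotate(2, 90)): joint angles (θ0=90°, θ1=270°, θ2=270°)
step 2 (rotate(2, 90)): joint angles (θ0=90°, θ1=270°, θ2=270°)
uniquely the one of 25 2-step routes that fits.

rotate(2, 90), rotate(2, 90)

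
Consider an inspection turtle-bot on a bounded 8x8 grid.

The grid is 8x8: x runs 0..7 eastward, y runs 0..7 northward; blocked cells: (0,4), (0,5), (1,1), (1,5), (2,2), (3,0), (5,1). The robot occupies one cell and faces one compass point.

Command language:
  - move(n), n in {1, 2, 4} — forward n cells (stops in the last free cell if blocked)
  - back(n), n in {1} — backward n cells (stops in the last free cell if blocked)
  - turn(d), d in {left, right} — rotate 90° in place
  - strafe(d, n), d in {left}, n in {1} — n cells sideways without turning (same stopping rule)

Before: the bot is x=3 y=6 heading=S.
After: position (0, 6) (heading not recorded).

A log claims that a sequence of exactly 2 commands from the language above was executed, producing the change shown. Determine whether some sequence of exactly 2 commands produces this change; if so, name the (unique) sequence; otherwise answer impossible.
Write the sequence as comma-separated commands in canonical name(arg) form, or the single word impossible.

key: running move(4) before turn(right) would end elsewhere — order is forced
from: x=3 y=6 heading=S
1. turn(right) → x=3 y=6 heading=W
2. move(4) → x=0 y=6 heading=W
all 49 alternatives checked — unique.

turn(right), move(4)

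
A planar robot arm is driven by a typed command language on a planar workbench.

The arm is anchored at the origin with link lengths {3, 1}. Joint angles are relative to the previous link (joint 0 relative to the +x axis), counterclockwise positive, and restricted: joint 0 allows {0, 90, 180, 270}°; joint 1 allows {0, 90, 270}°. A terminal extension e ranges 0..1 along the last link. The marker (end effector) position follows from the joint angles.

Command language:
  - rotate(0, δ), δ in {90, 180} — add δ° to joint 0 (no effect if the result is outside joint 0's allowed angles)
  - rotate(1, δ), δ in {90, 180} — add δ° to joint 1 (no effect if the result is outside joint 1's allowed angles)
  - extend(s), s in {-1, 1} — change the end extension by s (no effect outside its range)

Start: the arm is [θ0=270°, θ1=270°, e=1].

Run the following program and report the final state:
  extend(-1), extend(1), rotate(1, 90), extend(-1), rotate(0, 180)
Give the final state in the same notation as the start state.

[θ0=90°, θ1=0°, e=0]

t0: [θ0=270°, θ1=270°, e=1]
step 1 (extend(-1)): [θ0=270°, θ1=270°, e=0]
step 2 (extend(1)): [θ0=270°, θ1=270°, e=1]
step 3 (rotate(1, 90)): [θ0=270°, θ1=0°, e=1]
step 4 (extend(-1)): [θ0=270°, θ1=0°, e=0]
step 5 (rotate(0, 180)): [θ0=90°, θ1=0°, e=0]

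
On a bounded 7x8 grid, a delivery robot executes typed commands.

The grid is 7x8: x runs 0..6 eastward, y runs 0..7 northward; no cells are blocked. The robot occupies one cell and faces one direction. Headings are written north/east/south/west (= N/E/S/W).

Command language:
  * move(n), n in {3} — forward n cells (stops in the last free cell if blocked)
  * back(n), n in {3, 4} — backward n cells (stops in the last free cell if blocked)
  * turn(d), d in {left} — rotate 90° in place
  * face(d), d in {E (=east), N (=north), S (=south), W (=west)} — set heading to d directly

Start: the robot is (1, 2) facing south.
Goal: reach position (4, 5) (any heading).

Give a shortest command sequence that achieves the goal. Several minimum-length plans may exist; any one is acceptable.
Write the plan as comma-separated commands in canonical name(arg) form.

t0: (1, 2) facing south
t=1 back(3) ⇒ (1, 5) facing south
t=2 turn(left) ⇒ (1, 5) facing east
t=3 move(3) ⇒ (4, 5) facing east
nothing shorter than 3 reaches the goal.

back(3), turn(left), move(3)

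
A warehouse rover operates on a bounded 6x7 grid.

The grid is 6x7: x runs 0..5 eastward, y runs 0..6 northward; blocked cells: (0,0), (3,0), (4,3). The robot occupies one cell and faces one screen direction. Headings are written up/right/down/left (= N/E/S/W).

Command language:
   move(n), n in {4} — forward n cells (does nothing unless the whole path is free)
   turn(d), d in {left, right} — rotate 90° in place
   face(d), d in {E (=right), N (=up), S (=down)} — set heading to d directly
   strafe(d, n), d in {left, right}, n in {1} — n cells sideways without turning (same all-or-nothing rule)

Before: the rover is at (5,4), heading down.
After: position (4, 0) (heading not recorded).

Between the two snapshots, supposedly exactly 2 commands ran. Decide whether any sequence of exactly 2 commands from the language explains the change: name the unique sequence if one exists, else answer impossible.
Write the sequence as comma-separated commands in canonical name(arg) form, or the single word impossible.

move(4), strafe(right, 1)

key: order matters: swapping move(4) and strafe(right, 1) lands elsewhere
begin: at (5,4), heading down
1. move(4) → at (5,0), heading down
2. strafe(right, 1) → at (4,0), heading down
no rival 2-sequence matches.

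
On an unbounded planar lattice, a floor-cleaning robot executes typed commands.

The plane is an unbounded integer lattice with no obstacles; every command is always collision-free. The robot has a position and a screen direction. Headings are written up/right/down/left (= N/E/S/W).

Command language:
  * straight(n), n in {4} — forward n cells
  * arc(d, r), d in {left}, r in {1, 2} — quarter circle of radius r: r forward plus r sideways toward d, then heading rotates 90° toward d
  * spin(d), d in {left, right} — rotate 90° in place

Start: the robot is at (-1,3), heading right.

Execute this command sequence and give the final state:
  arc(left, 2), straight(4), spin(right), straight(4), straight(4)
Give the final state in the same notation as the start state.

t0: at (-1,3), heading right
1. arc(left, 2) → at (1,5), heading up
2. straight(4) → at (1,9), heading up
3. spin(right) → at (1,9), heading right
4. straight(4) → at (5,9), heading right
5. straight(4) → at (9,9), heading right

at (9,9), heading right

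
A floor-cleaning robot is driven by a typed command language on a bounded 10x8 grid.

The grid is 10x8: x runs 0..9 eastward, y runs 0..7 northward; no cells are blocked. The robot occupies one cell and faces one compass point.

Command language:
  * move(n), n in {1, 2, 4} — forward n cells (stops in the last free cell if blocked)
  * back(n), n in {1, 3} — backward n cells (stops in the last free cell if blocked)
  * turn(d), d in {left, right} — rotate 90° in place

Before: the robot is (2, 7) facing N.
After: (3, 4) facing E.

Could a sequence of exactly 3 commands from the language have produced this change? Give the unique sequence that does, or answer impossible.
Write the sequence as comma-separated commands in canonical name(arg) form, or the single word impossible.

back(3), turn(right), move(1)

key: running move(1) before back(3) would end elsewhere — order is forced
t0: (2, 7) facing N
1. back(3) → (2, 4) facing N
2. turn(right) → (2, 4) facing E
3. move(1) → (3, 4) facing E
no other 3-command option fits: unique.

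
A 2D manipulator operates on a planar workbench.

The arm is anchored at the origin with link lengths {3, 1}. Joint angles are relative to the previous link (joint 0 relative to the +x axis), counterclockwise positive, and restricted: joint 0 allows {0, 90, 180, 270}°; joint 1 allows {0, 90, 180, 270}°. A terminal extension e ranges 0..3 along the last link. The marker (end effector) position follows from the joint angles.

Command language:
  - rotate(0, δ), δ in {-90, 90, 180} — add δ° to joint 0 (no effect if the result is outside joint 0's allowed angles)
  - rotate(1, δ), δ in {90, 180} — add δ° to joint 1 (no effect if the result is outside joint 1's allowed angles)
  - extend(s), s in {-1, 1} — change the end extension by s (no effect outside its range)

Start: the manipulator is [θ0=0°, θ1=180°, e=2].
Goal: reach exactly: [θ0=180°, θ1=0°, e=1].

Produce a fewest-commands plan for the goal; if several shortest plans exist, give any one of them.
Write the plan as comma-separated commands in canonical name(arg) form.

from: [θ0=0°, θ1=180°, e=2]
[1] after rotate(0, 180): [θ0=180°, θ1=180°, e=2]
[2] after extend(-1): [θ0=180°, θ1=180°, e=1]
[3] after rotate(1, 180): [θ0=180°, θ1=0°, e=1]
shorter routes all fall short; 3 is best.

rotate(0, 180), extend(-1), rotate(1, 180)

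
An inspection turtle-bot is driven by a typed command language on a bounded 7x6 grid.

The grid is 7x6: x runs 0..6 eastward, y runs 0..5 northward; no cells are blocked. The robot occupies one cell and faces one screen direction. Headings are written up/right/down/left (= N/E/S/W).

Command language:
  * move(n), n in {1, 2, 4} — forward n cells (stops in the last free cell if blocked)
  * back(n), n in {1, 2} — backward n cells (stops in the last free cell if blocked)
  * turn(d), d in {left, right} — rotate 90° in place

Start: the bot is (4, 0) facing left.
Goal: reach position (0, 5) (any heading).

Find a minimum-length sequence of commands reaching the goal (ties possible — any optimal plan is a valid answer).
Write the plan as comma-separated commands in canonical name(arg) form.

begin: (4, 0) facing left
step 1 (move(4)): (0, 0) facing left
step 2 (turn(right)): (0, 0) facing up
step 3 (move(1)): (0, 1) facing up
step 4 (move(4)): (0, 5) facing up
shorter routes all fall short; 4 is best.

move(4), turn(right), move(1), move(4)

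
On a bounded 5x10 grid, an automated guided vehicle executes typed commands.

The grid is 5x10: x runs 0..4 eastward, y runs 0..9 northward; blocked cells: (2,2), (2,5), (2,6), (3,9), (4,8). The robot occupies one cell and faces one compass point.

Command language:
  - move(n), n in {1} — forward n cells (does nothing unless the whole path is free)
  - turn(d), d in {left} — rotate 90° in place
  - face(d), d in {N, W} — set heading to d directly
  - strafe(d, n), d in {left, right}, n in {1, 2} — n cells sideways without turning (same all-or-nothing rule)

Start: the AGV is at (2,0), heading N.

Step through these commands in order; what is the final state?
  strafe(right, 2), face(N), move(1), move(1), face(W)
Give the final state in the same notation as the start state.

t0: at (2,0), heading N
1. strafe(right, 2) → at (4,0), heading N
2. face(N) → at (4,0), heading N
3. move(1) → at (4,1), heading N
4. move(1) → at (4,2), heading N
5. face(W) → at (4,2), heading W

at (4,2), heading W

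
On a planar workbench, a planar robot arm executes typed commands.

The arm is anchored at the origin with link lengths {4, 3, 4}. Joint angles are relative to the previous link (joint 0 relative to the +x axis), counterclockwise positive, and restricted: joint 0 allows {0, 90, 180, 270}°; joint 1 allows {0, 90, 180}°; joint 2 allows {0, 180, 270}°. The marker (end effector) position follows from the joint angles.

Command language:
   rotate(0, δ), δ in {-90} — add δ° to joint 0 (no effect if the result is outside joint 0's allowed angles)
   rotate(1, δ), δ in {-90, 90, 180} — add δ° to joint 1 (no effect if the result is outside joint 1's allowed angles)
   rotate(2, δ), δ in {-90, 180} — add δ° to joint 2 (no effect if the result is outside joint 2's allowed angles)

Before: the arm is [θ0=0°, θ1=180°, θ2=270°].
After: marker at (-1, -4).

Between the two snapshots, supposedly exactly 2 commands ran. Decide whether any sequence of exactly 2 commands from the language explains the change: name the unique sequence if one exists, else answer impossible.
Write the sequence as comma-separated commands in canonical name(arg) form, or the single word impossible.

from: [θ0=0°, θ1=180°, θ2=270°]
1. rotate(0, -90) → [θ0=270°, θ1=180°, θ2=270°]
2. rotate(0, -90) → [θ0=180°, θ1=180°, θ2=270°]
no rival 2-sequence matches.

rotate(0, -90), rotate(0, -90)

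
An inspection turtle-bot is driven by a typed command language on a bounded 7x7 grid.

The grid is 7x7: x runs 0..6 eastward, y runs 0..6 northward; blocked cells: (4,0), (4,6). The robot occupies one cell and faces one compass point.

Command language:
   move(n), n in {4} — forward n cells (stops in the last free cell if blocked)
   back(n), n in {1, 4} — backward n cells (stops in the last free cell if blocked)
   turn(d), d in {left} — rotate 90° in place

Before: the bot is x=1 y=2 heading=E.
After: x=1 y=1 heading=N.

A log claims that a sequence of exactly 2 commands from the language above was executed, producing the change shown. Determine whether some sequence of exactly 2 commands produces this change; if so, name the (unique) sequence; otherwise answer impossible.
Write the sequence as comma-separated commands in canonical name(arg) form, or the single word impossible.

turn(left), back(1)

key: running back(1) before turn(left) would end elsewhere — order is forced
from: x=1 y=2 heading=E
t=1 turn(left) ⇒ x=1 y=2 heading=N
t=2 back(1) ⇒ x=1 y=1 heading=N
all 16 alternatives checked — unique.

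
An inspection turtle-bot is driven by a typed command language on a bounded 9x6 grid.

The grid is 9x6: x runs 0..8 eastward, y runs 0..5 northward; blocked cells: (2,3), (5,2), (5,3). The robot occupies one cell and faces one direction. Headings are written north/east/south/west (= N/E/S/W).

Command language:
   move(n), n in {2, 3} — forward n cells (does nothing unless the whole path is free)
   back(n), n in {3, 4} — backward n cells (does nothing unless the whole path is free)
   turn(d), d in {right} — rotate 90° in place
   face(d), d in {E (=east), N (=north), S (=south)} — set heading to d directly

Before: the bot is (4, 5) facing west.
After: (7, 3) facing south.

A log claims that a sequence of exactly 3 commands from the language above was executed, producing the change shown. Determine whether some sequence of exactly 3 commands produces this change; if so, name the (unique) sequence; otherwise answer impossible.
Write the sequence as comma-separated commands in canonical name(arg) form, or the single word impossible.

back(3), face(S), move(2)

key: position moved to (7,3) AND the heading swung to S — translation plus rotation needed
t0: (4, 5) facing west
t=1 back(3) ⇒ (7, 5) facing west
t=2 face(S) ⇒ (7, 5) facing south
t=3 move(2) ⇒ (7, 3) facing south
uniquely the one of 512 3-step routes that fits.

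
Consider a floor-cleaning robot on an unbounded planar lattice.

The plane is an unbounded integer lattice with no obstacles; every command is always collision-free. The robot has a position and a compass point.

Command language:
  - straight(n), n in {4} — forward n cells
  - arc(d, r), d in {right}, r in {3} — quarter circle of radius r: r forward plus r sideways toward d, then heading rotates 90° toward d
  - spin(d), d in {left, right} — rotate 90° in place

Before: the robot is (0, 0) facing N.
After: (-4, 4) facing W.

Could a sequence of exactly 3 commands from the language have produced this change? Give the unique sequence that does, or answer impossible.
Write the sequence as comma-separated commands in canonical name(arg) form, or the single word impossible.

straight(4), spin(left), straight(4)

key: cell and facing (now W) both changed — the 3 commands mix motion and turning
from: (0, 0) facing N
t=1 straight(4) ⇒ (0, 4) facing N
t=2 spin(left) ⇒ (0, 4) facing W
t=3 straight(4) ⇒ (-4, 4) facing W
uniquely the one of 64 3-step routes that fits.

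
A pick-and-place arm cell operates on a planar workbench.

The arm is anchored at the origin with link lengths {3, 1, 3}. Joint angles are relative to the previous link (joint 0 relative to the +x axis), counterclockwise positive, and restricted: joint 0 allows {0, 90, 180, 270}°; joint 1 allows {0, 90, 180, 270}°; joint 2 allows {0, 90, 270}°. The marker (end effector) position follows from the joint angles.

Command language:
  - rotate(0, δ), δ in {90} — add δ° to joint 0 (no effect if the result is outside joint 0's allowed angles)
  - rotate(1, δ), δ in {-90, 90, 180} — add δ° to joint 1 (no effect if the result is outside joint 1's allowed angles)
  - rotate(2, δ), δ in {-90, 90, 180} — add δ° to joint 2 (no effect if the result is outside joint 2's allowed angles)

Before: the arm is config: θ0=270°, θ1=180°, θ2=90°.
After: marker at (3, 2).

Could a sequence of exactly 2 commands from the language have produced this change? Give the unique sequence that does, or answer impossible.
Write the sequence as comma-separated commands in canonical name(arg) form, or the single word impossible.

initial: config: θ0=270°, θ1=180°, θ2=90°
t=1 rotate(0, 90) ⇒ config: θ0=0°, θ1=180°, θ2=90°
t=2 rotate(0, 90) ⇒ config: θ0=90°, θ1=180°, θ2=90°
no rival 2-sequence matches.

rotate(0, 90), rotate(0, 90)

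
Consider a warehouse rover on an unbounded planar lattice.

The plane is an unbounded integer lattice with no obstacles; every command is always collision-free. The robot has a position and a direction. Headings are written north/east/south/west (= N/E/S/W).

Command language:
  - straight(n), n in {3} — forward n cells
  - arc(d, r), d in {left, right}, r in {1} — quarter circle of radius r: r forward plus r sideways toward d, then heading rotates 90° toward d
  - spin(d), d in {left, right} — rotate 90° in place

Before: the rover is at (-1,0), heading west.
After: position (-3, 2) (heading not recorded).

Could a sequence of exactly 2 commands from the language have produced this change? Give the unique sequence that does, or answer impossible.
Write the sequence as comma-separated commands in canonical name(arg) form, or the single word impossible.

key: order matters: swapping arc(right, 1) and arc(left, 1) lands elsewhere
t0: at (-1,0), heading west
1. arc(right, 1) → at (-2,1), heading north
2. arc(left, 1) → at (-3,2), heading west
no other 2-command option fits: unique.

arc(right, 1), arc(left, 1)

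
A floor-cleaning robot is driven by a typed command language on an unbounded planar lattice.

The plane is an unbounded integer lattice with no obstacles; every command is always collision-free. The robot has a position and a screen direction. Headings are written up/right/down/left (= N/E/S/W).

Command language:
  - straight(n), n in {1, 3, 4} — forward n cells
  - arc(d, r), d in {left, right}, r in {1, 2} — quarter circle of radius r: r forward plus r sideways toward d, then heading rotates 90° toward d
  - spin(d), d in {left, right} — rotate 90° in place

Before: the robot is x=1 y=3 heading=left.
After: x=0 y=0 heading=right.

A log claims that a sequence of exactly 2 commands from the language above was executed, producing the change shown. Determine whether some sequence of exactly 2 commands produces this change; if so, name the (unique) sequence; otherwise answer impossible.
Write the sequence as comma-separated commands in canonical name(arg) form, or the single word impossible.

arc(left, 2), arc(left, 1)

key: running arc(left, 1) before arc(left, 2) would end elsewhere — order is forced
initial: x=1 y=3 heading=left
t=1 arc(left, 2) ⇒ x=-1 y=1 heading=down
t=2 arc(left, 1) ⇒ x=0 y=0 heading=right
uniquely the one of 81 2-step routes that fits.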